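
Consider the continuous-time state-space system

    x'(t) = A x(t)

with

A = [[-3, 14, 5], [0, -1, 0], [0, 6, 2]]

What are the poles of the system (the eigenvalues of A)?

det(sI - A) = s^3 - (tr A)s^2 + (M11 + M22 + M33)s - det A, where Mii is the 2×2 principal minor of A obtained by deleting row i and column i.
tr A = (-3) + (-1) + 2 = -2; M11 = (-1)·2 - 0·6 = -2 - 0 = -2; M22 = (-3)·2 - 5·0 = -6 - 0 = -6; M33 = (-3)·(-1) - 14·0 = 3 - 0 = 3; sum of minors = -5.
det A = (-3)·((-1)·2 - 0·6) - 14·(0·2 - 0·0) + 5·(0·6 - (-1)·0) = (-3)·(-2) - 14·0 + 5·0 = 6.
So p(s) = det(sI - A) = s^3 + 2s^2 - 5s - 6.
Rational-root test: any integer root divides -6. Testing small divisors, s = -1 works: p(-1) = -1 + 2 + 5 + (-6) = 0, so (s + 1) is a factor.
Dividing, p(s) = (s + 1)(s^2 + s - 6).
Factor s^2 + s - 6: two numbers with sum -1 and product -6 are 2 and -3, so s^2 + s - 6 = (s - 2)(s + 3).
Hence p(s) = (s - 2) (s + 1) (s + 3), with roots -3, -1, 2.
At least one eigenvalue has non-negative real part, so the system is not asymptotically stable.

-3, -1, 2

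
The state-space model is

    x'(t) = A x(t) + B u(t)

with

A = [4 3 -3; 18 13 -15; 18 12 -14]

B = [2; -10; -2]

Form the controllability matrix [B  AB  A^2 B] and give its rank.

2

AB = [[-16], [-64], [-56]]
A^2B = [[-88], [-280], [-272]]
Controllability matrix C = [B  AB  A^2B] = [[2, -16, -88], [-10, -64, -280], [-2, -56, -272]]
The rows r1, r2, r3 of C are linearly dependent: -3·r1 - r2 + 2·r3 = 0 (check each entry), so rank(C) ≤ 2.
The 2×2 minor from rows 1, 2, columns 1, 2 is 2·(-64) - (-16)·(-10) = -128 - 160 = -288 ≠ 0, so rank(C) = 2.
rank(C) = 2 < n = 3, so the pair (A, B) is not completely controllable.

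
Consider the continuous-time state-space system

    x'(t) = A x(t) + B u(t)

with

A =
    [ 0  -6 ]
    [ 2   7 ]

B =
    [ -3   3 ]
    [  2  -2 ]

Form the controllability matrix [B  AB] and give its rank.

AB = [[-12, 12], [8, -8]]
Controllability matrix C = [B  AB] = [[-3, 3, -12, 12], [2, -2, 8, -8]]
Every column of C is a scalar multiple of column 1 = [-3, 2] (multipliers 1, -1, 4, -4), so the columns span a one-dimensional space.
C ≠ 0, hence rank(C) = 1.
rank(C) = 1 < n = 2, so the pair (A, B) is not completely controllable.

1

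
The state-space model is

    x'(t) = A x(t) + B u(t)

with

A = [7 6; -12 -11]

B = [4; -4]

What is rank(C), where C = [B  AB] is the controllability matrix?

1

AB = [[4], [-4]]
Controllability matrix C = [B  AB] = [[4, 4], [-4, -4]]
Every column of C is a scalar multiple of column 1 = [4, -4] (multipliers 1, 1), so the columns span a one-dimensional space.
C ≠ 0, hence rank(C) = 1.
rank(C) = 1 < n = 2, so the pair (A, B) is not completely controllable.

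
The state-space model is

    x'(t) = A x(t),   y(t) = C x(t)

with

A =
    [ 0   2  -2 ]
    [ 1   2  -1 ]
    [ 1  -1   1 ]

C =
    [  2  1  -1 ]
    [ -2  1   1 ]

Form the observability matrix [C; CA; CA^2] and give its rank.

CA = [[0, 7, -6], [2, -3, 4]]
CA^2 = [[1, 20, -13], [1, -6, 3]]
Observability matrix O = [C; CA; CA^2] = [[2, 1, -1], [-2, 1, 1], [0, 7, -6], [2, -3, 4], [1, 20, -13], [1, -6, 3]]
Take the 3×3 submatrix of O formed by rows 1, 2, 3: [[2, 1, -1], [-2, 1, 1], [0, 7, -6]]. Its determinant is 2·(1·(-6) - 1·7) - 1·((-2)·(-6) - 1·0) + (-1)·((-2)·7 - 1·0) = 2·(-13) - 1·12 + (-1)·(-14) = -24 ≠ 0.
So rank(O) ≥ 3; since O has 3 columns, rank(O) = 3.
rank(O) = 3 = n, so the pair (A, C) is completely observable.

3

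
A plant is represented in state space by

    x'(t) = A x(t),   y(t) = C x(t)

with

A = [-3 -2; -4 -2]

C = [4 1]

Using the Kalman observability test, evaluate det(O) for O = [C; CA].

CA = [[-16, -10]]
Observability matrix O = [C; CA] = [[4, 1], [-16, -10]]
det(O) = 4·(-10) - 1·(-16) = -40 - (-16) = -24
Since det(O) ≠ 0, rank(O) = 2 and the system is completely observable.

-24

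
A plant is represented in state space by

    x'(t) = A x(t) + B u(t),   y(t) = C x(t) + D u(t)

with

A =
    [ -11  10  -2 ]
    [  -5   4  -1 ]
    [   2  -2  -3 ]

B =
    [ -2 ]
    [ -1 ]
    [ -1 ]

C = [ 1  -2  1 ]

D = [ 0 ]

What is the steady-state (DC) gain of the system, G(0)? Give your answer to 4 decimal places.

-0.4000

G(0) = C(-A)^{-1}B + D = -C A^{-1} B + D.
det A = -20, so A^{-1} = (1/-20)·adj(A) = [[7/10, -17/10, 1/10], [17/20, -37/20, 1/20], [-1/10, 1/10, -3/10]]
A^{-1} B = [1/5, 1/10, 2/5]^T
C A^{-1} B = 2/5
G(0) = D - C A^{-1} B = 0 - (2/5) = -2/5 ≈ -0.4000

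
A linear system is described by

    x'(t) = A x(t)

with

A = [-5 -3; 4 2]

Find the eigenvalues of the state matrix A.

det(sI - A) = s^2 - (tr A)s + det A, with tr A = (-5) + 2 = -3 and det A = (-5)·2 - (-3)·4 = -10 - (-12) = 2.
So p(s) = det(sI - A) = s^2 + 3s + 2.
Factor s^2 + 3s + 2: two numbers with sum -3 and product 2 are -1 and -2, so s^2 + 3s + 2 = (s + 1)(s + 2).
Hence p(s) = (s + 1) (s + 2), with roots -2, -1.
All eigenvalues have negative real part, so the system is asymptotically stable.

-2, -1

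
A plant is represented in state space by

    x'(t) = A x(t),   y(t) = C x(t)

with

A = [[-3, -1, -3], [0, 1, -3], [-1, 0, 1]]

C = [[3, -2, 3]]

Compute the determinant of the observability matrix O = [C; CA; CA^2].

CA = [[-12, -5, 0]]
CA^2 = [[36, 7, 51]]
Observability matrix O = [C; CA; CA^2] = [[3, -2, 3], [-12, -5, 0], [36, 7, 51]]
Expanding along the first row, det(O) = 3·((-5)·51 - 0·7) - (-2)·((-12)·51 - 0·36) + 3·((-12)·7 - (-5)·36) = 3·(-255) - (-2)·(-612) + 3·96 = -1701
Since det(O) ≠ 0, rank(O) = 3 and the system is completely observable.

-1701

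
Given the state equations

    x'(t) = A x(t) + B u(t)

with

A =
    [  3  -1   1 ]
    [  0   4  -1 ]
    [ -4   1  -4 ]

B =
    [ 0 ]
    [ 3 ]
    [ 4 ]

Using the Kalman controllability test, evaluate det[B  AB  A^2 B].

AB = [[1], [8], [-13]]
A^2B = [[-18], [45], [56]]
Controllability matrix C = [B  AB  A^2B] = [[0, 1, -18], [3, 8, 45], [4, -13, 56]]
Expanding along the first row, det(C) = 0·(8·56 - 45·(-13)) - 1·(3·56 - 45·4) + (-18)·(3·(-13) - 8·4) = 0·1033 - 1·(-12) + (-18)·(-71) = 1290
Since det(C) ≠ 0, rank(C) = 3 and the system is completely controllable.

1290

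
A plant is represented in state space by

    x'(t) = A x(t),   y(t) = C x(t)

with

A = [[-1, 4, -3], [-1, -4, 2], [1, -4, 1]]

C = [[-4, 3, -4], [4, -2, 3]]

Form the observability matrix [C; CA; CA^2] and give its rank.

CA = [[-3, -12, 14], [1, 12, -13]]
CA^2 = [[29, -20, -1], [-26, 8, 8]]
Observability matrix O = [C; CA; CA^2] = [[-4, 3, -4], [4, -2, 3], [-3, -12, 14], [1, 12, -13], [29, -20, -1], [-26, 8, 8]]
Take the 3×3 submatrix of O formed by rows 1, 2, 3: [[-4, 3, -4], [4, -2, 3], [-3, -12, 14]]. Its determinant is (-4)·((-2)·14 - 3·(-12)) - 3·(4·14 - 3·(-3)) + (-4)·(4·(-12) - (-2)·(-3)) = (-4)·8 - 3·65 + (-4)·(-54) = -11 ≠ 0.
So rank(O) ≥ 3; since O has 3 columns, rank(O) = 3.
rank(O) = 3 = n, so the pair (A, C) is completely observable.

3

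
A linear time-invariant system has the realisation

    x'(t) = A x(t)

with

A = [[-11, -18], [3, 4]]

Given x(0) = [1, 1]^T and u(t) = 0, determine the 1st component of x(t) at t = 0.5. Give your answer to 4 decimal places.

-2.2043

det(sI - A) = s^2 - (tr A)s + det A, with tr A = (-11) + 4 = -7 and det A = (-11)·4 - (-18)·3 = -44 - (-54) = 10.
So p(s) = det(sI - A) = s^2 + 7s + 10.
Factor s^2 + 7s + 10: two numbers with sum -7 and product 10 are -2 and -5, so s^2 + 7s + 10 = (s + 2)(s + 5).
Hence p(s) = (s + 2) (s + 5), with roots -5, -2.
The eigenvalues -5, -2 are distinct and real, so A is diagonalisable and x(t) = e^{At} x(0) = V diag(e^{λ_i t}) V^{-1} x(0), where the columns of V are the eigenvectors.
λ = -5: A - (-5)I = [[-6, -18], [3, 9]]. Row 1 gives (-6)·v1 + (-18)·v2 = 0, so take v_1 = [-3, 1]^T.
λ = -2: A - (-2)I = [[-9, -18], [3, 6]]. Row 1 gives (-9)·v1 + (-18)·v2 = 0, so take v_2 = [2, -1]^T.
V = [v_1 v_2] = [[-3, 2], [1, -1]] has det V = 1, so V^{-1} = adj(V)/det V = [[-1, -2], [-1, -3]].
Modal coordinates z(0) = V^{-1} x(0): (-1)·1 + (-2)·1 = -3; (-1)·1 + (-3)·1 = -4; so z(0) = [-3, -4]^T.
x_1(t) = Σ_i (v_i)_1 · z_i(0) · e^{λ_i t} (row 1 of V times the modal terms).
x_1(0.5) = (-3)·(-3)·e^{-5·0.5} + 2·(-4)·e^{-2·0.5} = 9·0.082085 + (-8)·0.367879 = -2.2043.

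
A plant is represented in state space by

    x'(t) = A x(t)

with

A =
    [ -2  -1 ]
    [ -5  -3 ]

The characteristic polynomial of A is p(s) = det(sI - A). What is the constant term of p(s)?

1

For a 2×2 matrix, det(sI - A) = s^2 - (tr A)s + det A.
tr A = -5, det A = 1.
So p(s) = s^2 + 5s + 1.
The constant term is 1.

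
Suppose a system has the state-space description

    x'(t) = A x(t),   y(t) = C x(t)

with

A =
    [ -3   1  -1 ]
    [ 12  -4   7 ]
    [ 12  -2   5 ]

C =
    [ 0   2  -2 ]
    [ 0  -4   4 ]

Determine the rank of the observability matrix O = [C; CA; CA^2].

1

CA = [[0, -4, 4], [0, 8, -8]]
CA^2 = [[0, 8, -8], [0, -16, 16]]
Observability matrix O = [C; CA; CA^2] = [[0, 2, -2], [0, -4, 4], [0, -4, 4], [0, 8, -8], [0, 8, -8], [0, -16, 16]]
Every row of O is a scalar multiple of row 1 = [0, 2, -2] (multipliers 1, -2, -2, 4, 4, -8), so the rows span a one-dimensional space.
O ≠ 0, hence rank(O) = 1.
rank(O) = 1 < n = 3, so the pair (A, C) is not completely observable.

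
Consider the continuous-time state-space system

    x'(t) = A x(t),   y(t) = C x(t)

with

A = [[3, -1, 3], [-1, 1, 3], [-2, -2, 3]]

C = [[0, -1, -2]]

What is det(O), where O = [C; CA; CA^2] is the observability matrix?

275

CA = [[5, 3, -9]]
CA^2 = [[30, 16, -3]]
Observability matrix O = [C; CA; CA^2] = [[0, -1, -2], [5, 3, -9], [30, 16, -3]]
Expanding along the first row, det(O) = 0·(3·(-3) - (-9)·16) - (-1)·(5·(-3) - (-9)·30) + (-2)·(5·16 - 3·30) = 0·135 - (-1)·255 + (-2)·(-10) = 275
Since det(O) ≠ 0, rank(O) = 3 and the system is completely observable.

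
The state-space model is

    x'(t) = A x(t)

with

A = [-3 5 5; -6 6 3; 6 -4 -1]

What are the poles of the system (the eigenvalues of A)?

-3, 2, 3

det(sI - A) = s^3 - (tr A)s^2 + (M11 + M22 + M33)s - det A, where Mii is the 2×2 principal minor of A obtained by deleting row i and column i.
tr A = (-3) + 6 + (-1) = 2; M11 = 6·(-1) - 3·(-4) = -6 - (-12) = 6; M22 = (-3)·(-1) - 5·6 = 3 - 30 = -27; M33 = (-3)·6 - 5·(-6) = -18 - (-30) = 12; sum of minors = -9.
det A = (-3)·(6·(-1) - 3·(-4)) - 5·((-6)·(-1) - 3·6) + 5·((-6)·(-4) - 6·6) = (-3)·6 - 5·(-12) + 5·(-12) = -18.
So p(s) = det(sI - A) = s^3 - 2s^2 - 9s + 18.
Rational-root test: any integer root divides 18. Testing small divisors, s = 2 works: p(2) = 8 + (-8) + (-18) + 18 = 0, so (s - 2) is a factor.
Dividing, p(s) = (s - 2)(s^2 - 9).
Factor s^2 - 9: two numbers with sum 0 and product -9 are 3 and -3, so s^2 - 9 = (s - 3)(s + 3).
Hence p(s) = (s - 3) (s - 2) (s + 3), with roots -3, 2, 3.
At least one eigenvalue has non-negative real part, so the system is not asymptotically stable.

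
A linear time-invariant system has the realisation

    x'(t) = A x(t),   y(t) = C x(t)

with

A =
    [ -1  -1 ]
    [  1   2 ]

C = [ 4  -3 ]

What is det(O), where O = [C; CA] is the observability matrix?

CA = [[-7, -10]]
Observability matrix O = [C; CA] = [[4, -3], [-7, -10]]
det(O) = 4·(-10) - (-3)·(-7) = -40 - 21 = -61
Since det(O) ≠ 0, rank(O) = 2 and the system is completely observable.

-61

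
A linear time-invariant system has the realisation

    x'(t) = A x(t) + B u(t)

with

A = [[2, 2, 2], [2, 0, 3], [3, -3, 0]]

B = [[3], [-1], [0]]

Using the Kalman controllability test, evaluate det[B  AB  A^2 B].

-2244

AB = [[4], [6], [12]]
A^2B = [[44], [44], [-6]]
Controllability matrix C = [B  AB  A^2B] = [[3, 4, 44], [-1, 6, 44], [0, 12, -6]]
Expanding along the first row, det(C) = 3·(6·(-6) - 44·12) - 4·((-1)·(-6) - 44·0) + 44·((-1)·12 - 6·0) = 3·(-564) - 4·6 + 44·(-12) = -2244
Since det(C) ≠ 0, rank(C) = 3 and the system is completely controllable.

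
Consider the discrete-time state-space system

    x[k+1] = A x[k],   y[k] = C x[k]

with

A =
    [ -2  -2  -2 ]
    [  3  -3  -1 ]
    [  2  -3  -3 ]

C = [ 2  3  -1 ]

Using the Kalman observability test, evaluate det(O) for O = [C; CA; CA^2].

684

CA = [[3, -10, -4]]
CA^2 = [[-44, 36, 16]]
Observability matrix O = [C; CA; CA^2] = [[2, 3, -1], [3, -10, -4], [-44, 36, 16]]
Expanding along the first row, det(O) = 2·((-10)·16 - (-4)·36) - 3·(3·16 - (-4)·(-44)) + (-1)·(3·36 - (-10)·(-44)) = 2·(-16) - 3·(-128) + (-1)·(-332) = 684
Since det(O) ≠ 0, rank(O) = 3 and the system is completely observable.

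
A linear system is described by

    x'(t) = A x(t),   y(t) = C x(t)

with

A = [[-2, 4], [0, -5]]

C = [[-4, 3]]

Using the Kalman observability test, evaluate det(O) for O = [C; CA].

100

CA = [[8, -31]]
Observability matrix O = [C; CA] = [[-4, 3], [8, -31]]
det(O) = (-4)·(-31) - 3·8 = 124 - 24 = 100
Since det(O) ≠ 0, rank(O) = 2 and the system is completely observable.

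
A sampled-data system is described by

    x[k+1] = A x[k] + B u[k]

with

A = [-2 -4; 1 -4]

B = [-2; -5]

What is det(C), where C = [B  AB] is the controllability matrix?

84

AB = [[24], [18]]
Controllability matrix C = [B  AB] = [[-2, 24], [-5, 18]]
det(C) = (-2)·18 - 24·(-5) = -36 - (-120) = 84
Since det(C) ≠ 0, rank(C) = 2 and the system is completely controllable.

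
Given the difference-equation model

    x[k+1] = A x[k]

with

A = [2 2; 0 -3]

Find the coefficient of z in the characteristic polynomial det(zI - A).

For a 2×2 matrix, det(zI - A) = z^2 - (tr A)z + det A.
tr A = -1, det A = -6.
So p(z) = z^2 + z - 6.
The coefficient of z is 1.

1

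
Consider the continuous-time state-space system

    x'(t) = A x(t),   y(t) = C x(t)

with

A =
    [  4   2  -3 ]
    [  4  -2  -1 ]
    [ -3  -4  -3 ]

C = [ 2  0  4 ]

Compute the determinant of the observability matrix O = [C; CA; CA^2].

-592

CA = [[-4, -12, -18]]
CA^2 = [[-10, 88, 78]]
Observability matrix O = [C; CA; CA^2] = [[2, 0, 4], [-4, -12, -18], [-10, 88, 78]]
Expanding along the first row, det(O) = 2·((-12)·78 - (-18)·88) - 0·((-4)·78 - (-18)·(-10)) + 4·((-4)·88 - (-12)·(-10)) = 2·648 - 0·(-492) + 4·(-472) = -592
Since det(O) ≠ 0, rank(O) = 3 and the system is completely observable.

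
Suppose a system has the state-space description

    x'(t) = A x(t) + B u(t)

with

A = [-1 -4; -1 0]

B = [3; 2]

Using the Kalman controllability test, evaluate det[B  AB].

AB = [[-11], [-3]]
Controllability matrix C = [B  AB] = [[3, -11], [2, -3]]
det(C) = 3·(-3) - (-11)·2 = -9 - (-22) = 13
Since det(C) ≠ 0, rank(C) = 2 and the system is completely controllable.

13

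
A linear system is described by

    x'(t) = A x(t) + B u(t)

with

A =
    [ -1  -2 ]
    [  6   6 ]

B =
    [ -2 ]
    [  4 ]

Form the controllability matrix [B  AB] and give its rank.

1

AB = [[-6], [12]]
Controllability matrix C = [B  AB] = [[-2, -6], [4, 12]]
Every column of C is a scalar multiple of column 1 = [-2, 4] (multipliers 1, 3), so the columns span a one-dimensional space.
C ≠ 0, hence rank(C) = 1.
rank(C) = 1 < n = 2, so the pair (A, B) is not completely controllable.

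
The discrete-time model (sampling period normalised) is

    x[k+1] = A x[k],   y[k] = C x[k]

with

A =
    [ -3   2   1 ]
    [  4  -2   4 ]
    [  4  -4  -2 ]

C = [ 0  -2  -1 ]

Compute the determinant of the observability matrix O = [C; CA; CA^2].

-80

CA = [[-12, 8, -6]]
CA^2 = [[44, -16, 32]]
Observability matrix O = [C; CA; CA^2] = [[0, -2, -1], [-12, 8, -6], [44, -16, 32]]
Expanding along the first row, det(O) = 0·(8·32 - (-6)·(-16)) - (-2)·((-12)·32 - (-6)·44) + (-1)·((-12)·(-16) - 8·44) = 0·160 - (-2)·(-120) + (-1)·(-160) = -80
Since det(O) ≠ 0, rank(O) = 3 and the system is completely observable.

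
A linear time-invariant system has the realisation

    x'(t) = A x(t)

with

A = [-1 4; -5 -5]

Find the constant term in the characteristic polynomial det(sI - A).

25

For a 2×2 matrix, det(sI - A) = s^2 - (tr A)s + det A.
tr A = -6, det A = 25.
So p(s) = s^2 + 6s + 25.
The constant term is 25.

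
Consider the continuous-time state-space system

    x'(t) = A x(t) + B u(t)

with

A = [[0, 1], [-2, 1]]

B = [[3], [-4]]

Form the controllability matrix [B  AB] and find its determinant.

AB = [[-4], [-10]]
Controllability matrix C = [B  AB] = [[3, -4], [-4, -10]]
det(C) = 3·(-10) - (-4)·(-4) = -30 - 16 = -46
Since det(C) ≠ 0, rank(C) = 2 and the system is completely controllable.

-46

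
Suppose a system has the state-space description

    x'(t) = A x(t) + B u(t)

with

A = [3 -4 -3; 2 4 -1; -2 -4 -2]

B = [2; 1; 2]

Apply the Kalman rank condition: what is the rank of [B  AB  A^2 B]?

AB = [[-4], [6], [-12]]
A^2B = [[0], [28], [8]]
Controllability matrix C = [B  AB  A^2B] = [[2, -4, 0], [1, 6, 28], [2, -12, 8]]
det(C) = 2·(6·8 - 28·(-12)) - (-4)·(1·8 - 28·2) + 0·(1·(-12) - 6·2) = 2·384 - (-4)·(-48) + 0·(-24) = 576 ≠ 0, so rank(C) = 3.
rank(C) = 3 = n, so the pair (A, B) is completely controllable.

3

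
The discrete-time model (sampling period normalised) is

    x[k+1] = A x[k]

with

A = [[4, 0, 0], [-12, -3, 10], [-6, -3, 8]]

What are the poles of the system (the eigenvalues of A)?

2, 3, 4

det(zI - A) = z^3 - (tr A)z^2 + (M11 + M22 + M33)z - det A, where Mii is the 2×2 principal minor of A obtained by deleting row i and column i.
tr A = 4 + (-3) + 8 = 9; M11 = (-3)·8 - 10·(-3) = -24 - (-30) = 6; M22 = 4·8 - 0·(-6) = 32 - 0 = 32; M33 = 4·(-3) - 0·(-12) = -12 - 0 = -12; sum of minors = 26.
det A = 4·((-3)·8 - 10·(-3)) - 0·((-12)·8 - 10·(-6)) + 0·((-12)·(-3) - (-3)·(-6)) = 4·6 - 0·(-36) + 0·18 = 24.
So p(z) = det(zI - A) = z^3 - 9z^2 + 26z - 24.
Rational-root test: any integer root divides -24. Testing small divisors, z = 2 works: p(2) = 8 + (-36) + 52 + (-24) = 0, so (z - 2) is a factor.
Dividing, p(z) = (z - 2)(z^2 - 7z + 12).
Factor z^2 - 7z + 12: two numbers with sum 7 and product 12 are 4 and 3, so z^2 - 7z + 12 = (z - 4)(z - 3).
Hence p(z) = (z - 4) (z - 3) (z - 2), with roots 2, 3, 4.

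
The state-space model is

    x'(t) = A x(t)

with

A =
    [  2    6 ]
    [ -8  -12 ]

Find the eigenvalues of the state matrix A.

det(sI - A) = s^2 - (tr A)s + det A, with tr A = 2 + (-12) = -10 and det A = 2·(-12) - 6·(-8) = -24 - (-48) = 24.
So p(s) = det(sI - A) = s^2 + 10s + 24.
Factor s^2 + 10s + 24: two numbers with sum -10 and product 24 are -4 and -6, so s^2 + 10s + 24 = (s + 4)(s + 6).
Hence p(s) = (s + 4) (s + 6), with roots -6, -4.
All eigenvalues have negative real part, so the system is asymptotically stable.

-6, -4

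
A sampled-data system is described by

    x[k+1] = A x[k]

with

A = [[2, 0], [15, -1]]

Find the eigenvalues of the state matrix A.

-1, 2

det(zI - A) = z^2 - (tr A)z + det A, with tr A = 2 + (-1) = 1 and det A = 2·(-1) - 0·15 = -2 - 0 = -2.
So p(z) = det(zI - A) = z^2 - z - 2.
Factor z^2 - z - 2: two numbers with sum 1 and product -2 are 2 and -1, so z^2 - z - 2 = (z - 2)(z + 1).
Hence p(z) = (z - 2) (z + 1), with roots -1, 2.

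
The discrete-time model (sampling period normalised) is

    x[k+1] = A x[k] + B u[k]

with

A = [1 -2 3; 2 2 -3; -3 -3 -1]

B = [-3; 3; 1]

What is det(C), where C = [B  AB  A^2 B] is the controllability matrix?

891

AB = [[-6], [-3], [-1]]
A^2B = [[-3], [-15], [28]]
Controllability matrix C = [B  AB  A^2B] = [[-3, -6, -3], [3, -3, -15], [1, -1, 28]]
Expanding along the first row, det(C) = (-3)·((-3)·28 - (-15)·(-1)) - (-6)·(3·28 - (-15)·1) + (-3)·(3·(-1) - (-3)·1) = (-3)·(-99) - (-6)·99 + (-3)·0 = 891
Since det(C) ≠ 0, rank(C) = 3 and the system is completely controllable.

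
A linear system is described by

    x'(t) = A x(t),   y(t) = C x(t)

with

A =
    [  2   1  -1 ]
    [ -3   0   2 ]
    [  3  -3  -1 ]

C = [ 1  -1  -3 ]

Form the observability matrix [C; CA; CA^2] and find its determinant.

CA = [[-4, 10, 0]]
CA^2 = [[-38, -4, 24]]
Observability matrix O = [C; CA; CA^2] = [[1, -1, -3], [-4, 10, 0], [-38, -4, 24]]
Expanding along the first row, det(O) = 1·(10·24 - 0·(-4)) - (-1)·((-4)·24 - 0·(-38)) + (-3)·((-4)·(-4) - 10·(-38)) = 1·240 - (-1)·(-96) + (-3)·396 = -1044
Since det(O) ≠ 0, rank(O) = 3 and the system is completely observable.

-1044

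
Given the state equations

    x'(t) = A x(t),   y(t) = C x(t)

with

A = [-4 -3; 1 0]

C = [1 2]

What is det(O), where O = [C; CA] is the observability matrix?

CA = [[-2, -3]]
Observability matrix O = [C; CA] = [[1, 2], [-2, -3]]
det(O) = 1·(-3) - 2·(-2) = -3 - (-4) = 1
Since det(O) ≠ 0, rank(O) = 2 and the system is completely observable.

1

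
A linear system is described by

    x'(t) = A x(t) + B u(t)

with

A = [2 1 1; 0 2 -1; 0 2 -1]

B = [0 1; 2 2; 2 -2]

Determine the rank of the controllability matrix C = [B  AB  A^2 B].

AB = [[4, 2], [2, 6], [2, 6]]
A^2B = [[12, 16], [2, 6], [2, 6]]
Controllability matrix C = [B  AB  A^2B] = [[0, 1, 4, 2, 12, 16], [2, 2, 2, 6, 2, 6], [2, -2, 2, 6, 2, 6]]
Take the 3×3 submatrix of C formed by columns 1, 2, 3: [[0, 1, 4], [2, 2, 2], [2, -2, 2]]. Its determinant is 0·(2·2 - 2·(-2)) - 1·(2·2 - 2·2) + 4·(2·(-2) - 2·2) = 0·8 - 1·0 + 4·(-8) = -32 ≠ 0.
So rank(C) ≥ 3; since C has 3 rows, rank(C) = 3.
rank(C) = 3 = n, so the pair (A, B) is completely controllable.

3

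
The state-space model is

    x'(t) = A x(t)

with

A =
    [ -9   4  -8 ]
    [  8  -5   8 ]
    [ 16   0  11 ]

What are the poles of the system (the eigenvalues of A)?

-5, -1, 3

det(sI - A) = s^3 - (tr A)s^2 + (M11 + M22 + M33)s - det A, where Mii is the 2×2 principal minor of A obtained by deleting row i and column i.
tr A = (-9) + (-5) + 11 = -3; M11 = (-5)·11 - 8·0 = -55 - 0 = -55; M22 = (-9)·11 - (-8)·16 = -99 - (-128) = 29; M33 = (-9)·(-5) - 4·8 = 45 - 32 = 13; sum of minors = -13.
det A = (-9)·((-5)·11 - 8·0) - 4·(8·11 - 8·16) + (-8)·(8·0 - (-5)·16) = (-9)·(-55) - 4·(-40) + (-8)·80 = 15.
So p(s) = det(sI - A) = s^3 + 3s^2 - 13s - 15.
Rational-root test: any integer root divides -15. Testing small divisors, s = -1 works: p(-1) = -1 + 3 + 13 + (-15) = 0, so (s + 1) is a factor.
Dividing, p(s) = (s + 1)(s^2 + 2s - 15).
Factor s^2 + 2s - 15: two numbers with sum -2 and product -15 are 3 and -5, so s^2 + 2s - 15 = (s - 3)(s + 5).
Hence p(s) = (s - 3) (s + 1) (s + 5), with roots -5, -1, 3.
At least one eigenvalue has non-negative real part, so the system is not asymptotically stable.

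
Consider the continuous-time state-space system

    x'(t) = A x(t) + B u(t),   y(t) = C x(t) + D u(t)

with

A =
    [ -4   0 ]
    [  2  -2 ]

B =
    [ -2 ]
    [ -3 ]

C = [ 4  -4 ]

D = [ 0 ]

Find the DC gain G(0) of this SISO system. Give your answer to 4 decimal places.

G(0) = C(-A)^{-1}B + D = -C A^{-1} B + D.
det A = 8, so A^{-1} = (1/8)·adj(A) = [[-1/4, 0], [-1/4, -1/2]]
A^{-1} B = [1/2, 2]^T
C A^{-1} B = -6
G(0) = D - C A^{-1} B = 0 - (-6) = 6

6.0000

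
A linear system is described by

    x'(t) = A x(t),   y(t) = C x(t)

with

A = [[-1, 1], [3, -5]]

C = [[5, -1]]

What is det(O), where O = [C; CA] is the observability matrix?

42

CA = [[-8, 10]]
Observability matrix O = [C; CA] = [[5, -1], [-8, 10]]
det(O) = 5·10 - (-1)·(-8) = 50 - 8 = 42
Since det(O) ≠ 0, rank(O) = 2 and the system is completely observable.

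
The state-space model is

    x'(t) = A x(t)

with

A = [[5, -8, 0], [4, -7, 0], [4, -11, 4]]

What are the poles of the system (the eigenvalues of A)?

det(sI - A) = s^3 - (tr A)s^2 + (M11 + M22 + M33)s - det A, where Mii is the 2×2 principal minor of A obtained by deleting row i and column i.
tr A = 5 + (-7) + 4 = 2; M11 = (-7)·4 - 0·(-11) = -28 - 0 = -28; M22 = 5·4 - 0·4 = 20 - 0 = 20; M33 = 5·(-7) - (-8)·4 = -35 - (-32) = -3; sum of minors = -11.
det A = 5·((-7)·4 - 0·(-11)) - (-8)·(4·4 - 0·4) + 0·(4·(-11) - (-7)·4) = 5·(-28) - (-8)·16 + 0·(-16) = -12.
So p(s) = det(sI - A) = s^3 - 2s^2 - 11s + 12.
Rational-root test: any integer root divides 12. Testing small divisors, s = 1 works: p(1) = 1 + (-2) + (-11) + 12 = 0, so (s - 1) is a factor.
Dividing, p(s) = (s - 1)(s^2 - s - 12).
Factor s^2 - s - 12: two numbers with sum 1 and product -12 are 4 and -3, so s^2 - s - 12 = (s - 4)(s + 3).
Hence p(s) = (s - 4) (s - 1) (s + 3), with roots -3, 1, 4.
At least one eigenvalue has non-negative real part, so the system is not asymptotically stable.

-3, 1, 4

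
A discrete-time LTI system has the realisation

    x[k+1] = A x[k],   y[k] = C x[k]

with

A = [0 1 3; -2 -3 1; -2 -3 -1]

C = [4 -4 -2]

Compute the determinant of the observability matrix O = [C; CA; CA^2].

CA = [[12, 22, 10]]
CA^2 = [[-64, -84, 48]]
Observability matrix O = [C; CA; CA^2] = [[4, -4, -2], [12, 22, 10], [-64, -84, 48]]
Expanding along the first row, det(O) = 4·(22·48 - 10·(-84)) - (-4)·(12·48 - 10·(-64)) + (-2)·(12·(-84) - 22·(-64)) = 4·1896 - (-4)·1216 + (-2)·400 = 11648
Since det(O) ≠ 0, rank(O) = 3 and the system is completely observable.

11648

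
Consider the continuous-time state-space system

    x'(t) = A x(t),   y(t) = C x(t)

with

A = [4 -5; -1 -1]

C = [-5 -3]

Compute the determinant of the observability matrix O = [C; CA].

-191

CA = [[-17, 28]]
Observability matrix O = [C; CA] = [[-5, -3], [-17, 28]]
det(O) = (-5)·28 - (-3)·(-17) = -140 - 51 = -191
Since det(O) ≠ 0, rank(O) = 2 and the system is completely observable.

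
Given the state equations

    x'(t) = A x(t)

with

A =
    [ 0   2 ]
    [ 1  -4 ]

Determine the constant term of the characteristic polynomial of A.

-2

For a 2×2 matrix, det(sI - A) = s^2 - (tr A)s + det A.
tr A = -4, det A = -2.
So p(s) = s^2 + 4s - 2.
The constant term is -2.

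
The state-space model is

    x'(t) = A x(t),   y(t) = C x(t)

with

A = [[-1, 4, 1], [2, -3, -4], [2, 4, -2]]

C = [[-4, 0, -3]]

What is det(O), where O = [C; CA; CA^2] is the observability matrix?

CA = [[-2, -28, 2]]
CA^2 = [[-50, 84, 106]]
Observability matrix O = [C; CA; CA^2] = [[-4, 0, -3], [-2, -28, 2], [-50, 84, 106]]
Expanding along the first row, det(O) = (-4)·((-28)·106 - 2·84) - 0·((-2)·106 - 2·(-50)) + (-3)·((-2)·84 - (-28)·(-50)) = (-4)·(-3136) - 0·(-112) + (-3)·(-1568) = 17248
Since det(O) ≠ 0, rank(O) = 3 and the system is completely observable.

17248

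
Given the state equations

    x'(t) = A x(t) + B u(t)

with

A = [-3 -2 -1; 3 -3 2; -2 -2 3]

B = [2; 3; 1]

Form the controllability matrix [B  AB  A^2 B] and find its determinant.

AB = [[-13], [-1], [-7]]
A^2B = [[48], [-50], [7]]
Controllability matrix C = [B  AB  A^2B] = [[2, -13, 48], [3, -1, -50], [1, -7, 7]]
Expanding along the first row, det(C) = 2·((-1)·7 - (-50)·(-7)) - (-13)·(3·7 - (-50)·1) + 48·(3·(-7) - (-1)·1) = 2·(-357) - (-13)·71 + 48·(-20) = -751
Since det(C) ≠ 0, rank(C) = 3 and the system is completely controllable.

-751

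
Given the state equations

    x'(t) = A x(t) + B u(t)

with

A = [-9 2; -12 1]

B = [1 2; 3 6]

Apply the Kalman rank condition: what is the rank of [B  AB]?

1

AB = [[-3, -6], [-9, -18]]
Controllability matrix C = [B  AB] = [[1, 2, -3, -6], [3, 6, -9, -18]]
Every column of C is a scalar multiple of column 1 = [1, 3] (multipliers 1, 2, -3, -6), so the columns span a one-dimensional space.
C ≠ 0, hence rank(C) = 1.
rank(C) = 1 < n = 2, so the pair (A, B) is not completely controllable.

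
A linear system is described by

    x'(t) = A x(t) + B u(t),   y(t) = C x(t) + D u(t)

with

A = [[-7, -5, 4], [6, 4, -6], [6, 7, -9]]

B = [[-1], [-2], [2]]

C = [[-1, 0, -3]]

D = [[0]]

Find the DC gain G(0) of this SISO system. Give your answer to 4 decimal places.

1.6667

G(0) = C(-A)^{-1}B + D = -C A^{-1} B + D.
det A = -60, so A^{-1} = (1/-60)·adj(A) = [[-1/10, 17/60, -7/30], [-3/10, -13/20, 3/10], [-3/10, -19/60, -1/30]]
A^{-1} B = [-14/15, 11/5, 13/15]^T
C A^{-1} B = -5/3
G(0) = D - C A^{-1} B = 0 - (-5/3) = 5/3 ≈ 1.6667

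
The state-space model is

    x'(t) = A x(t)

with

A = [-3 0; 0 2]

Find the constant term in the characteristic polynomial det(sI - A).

For a 2×2 matrix, det(sI - A) = s^2 - (tr A)s + det A.
tr A = -1, det A = -6.
So p(s) = s^2 + s - 6.
The constant term is -6.

-6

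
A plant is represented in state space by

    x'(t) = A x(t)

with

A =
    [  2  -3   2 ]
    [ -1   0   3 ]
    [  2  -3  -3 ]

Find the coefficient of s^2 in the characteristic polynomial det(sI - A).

1

Expand det(sI - A) for the 3×3 matrix.
p(s) = s^3 + s^2 - 4s - 15.
(Check: constant term = det(-A) = (-1)^3 det A = -15; coefficient of s^2 = -tr A = 1.)
The coefficient of s^2 is 1.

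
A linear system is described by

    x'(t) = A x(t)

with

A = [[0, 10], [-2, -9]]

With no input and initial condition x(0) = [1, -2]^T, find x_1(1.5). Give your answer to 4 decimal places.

-0.0283

det(sI - A) = s^2 - (tr A)s + det A, with tr A = 0 + (-9) = -9 and det A = 0·(-9) - 10·(-2) = 0 - (-20) = 20.
So p(s) = det(sI - A) = s^2 + 9s + 20.
Factor s^2 + 9s + 20: two numbers with sum -9 and product 20 are -4 and -5, so s^2 + 9s + 20 = (s + 4)(s + 5).
Hence p(s) = (s + 4) (s + 5), with roots -5, -4.
The eigenvalues -5, -4 are distinct and real, so A is diagonalisable and x(t) = e^{At} x(0) = V diag(e^{λ_i t}) V^{-1} x(0), where the columns of V are the eigenvectors.
λ = -5: A - (-5)I = [[5, 10], [-2, -4]]. Row 1 gives 5·v1 + 10·v2 = 0, so take v_1 = [-2, 1]^T.
λ = -4: A - (-4)I = [[4, 10], [-2, -5]]. Row 1 gives 4·v1 + 10·v2 = 0, so take v_2 = [5, -2]^T.
V = [v_1 v_2] = [[-2, 5], [1, -2]] has det V = -1, so V^{-1} = adj(V)/det V = [[2, 5], [1, 2]].
Modal coordinates z(0) = V^{-1} x(0): 2·1 + 5·(-2) = -8; 1·1 + 2·(-2) = -3; so z(0) = [-8, -3]^T.
x_1(t) = Σ_i (v_i)_1 · z_i(0) · e^{λ_i t} (row 1 of V times the modal terms).
x_1(1.5) = (-2)·(-8)·e^{-5·1.5} + 5·(-3)·e^{-4·1.5} = 16·0.000553 + (-15)·0.002479 = -0.0283.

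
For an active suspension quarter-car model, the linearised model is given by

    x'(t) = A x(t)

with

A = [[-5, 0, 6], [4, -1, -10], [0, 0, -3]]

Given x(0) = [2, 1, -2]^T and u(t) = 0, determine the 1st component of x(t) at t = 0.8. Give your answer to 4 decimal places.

-0.3978

det(sI - A) = s^3 - (tr A)s^2 + (M11 + M22 + M33)s - det A, where Mii is the 2×2 principal minor of A obtained by deleting row i and column i.
tr A = (-5) + (-1) + (-3) = -9; M11 = (-1)·(-3) - (-10)·0 = 3 - 0 = 3; M22 = (-5)·(-3) - 6·0 = 15 - 0 = 15; M33 = (-5)·(-1) - 0·4 = 5 - 0 = 5; sum of minors = 23.
det A = (-5)·((-1)·(-3) - (-10)·0) - 0·(4·(-3) - (-10)·0) + 6·(4·0 - (-1)·0) = (-5)·3 - 0·(-12) + 6·0 = -15.
So p(s) = det(sI - A) = s^3 + 9s^2 + 23s + 15.
Rational-root test: any integer root divides 15. Testing small divisors, s = -1 works: p(-1) = -1 + 9 + (-23) + 15 = 0, so (s + 1) is a factor.
Dividing, p(s) = (s + 1)(s^2 + 8s + 15).
Factor s^2 + 8s + 15: two numbers with sum -8 and product 15 are -3 and -5, so s^2 + 8s + 15 = (s + 3)(s + 5).
Hence p(s) = (s + 1) (s + 3) (s + 5), with roots -5, -3, -1.
The eigenvalues -5, -3, -1 are distinct and real, so A is diagonalisable and x(t) = e^{At} x(0) = V diag(e^{λ_i t}) V^{-1} x(0), where the columns of V are the eigenvectors.
λ = -5: A - (-5)I = [[0, 0, 6], [4, 4, -10], [0, 0, 2]]. v must be orthogonal to every row; (row 1) × (row 2) = [-24, 24, 0], so take v_1 = [1, -1, 0]^T.
λ = -3: A - (-3)I = [[-2, 0, 6], [4, 2, -10], [0, 0, 0]]. v must be orthogonal to every row; (row 1) × (row 2) = [-12, 4, -4], so take v_2 = [3, -1, 1]^T.
λ = -1: A - (-1)I = [[-4, 0, 6], [4, 0, -10], [0, 0, -2]]. v must be orthogonal to every row; (row 1) × (row 2) = [0, -16, 0], so take v_3 = [0, 1, 0]^T.
V = [v_1 v_2 v_3] = [[1, 3, 0], [-1, -1, 1], [0, 1, 0]] has det V = -1, so V^{-1} = adj(V)/det V = [[1, 0, -3], [0, 0, 1], [1, 1, -2]].
Modal coordinates z(0) = V^{-1} x(0): 1·2 + 0·1 + (-3)·(-2) = 8; 0·2 + 0·1 + 1·(-2) = -2; 1·2 + 1·1 + (-2)·(-2) = 7; so z(0) = [8, -2, 7]^T.
x_1(t) = Σ_i (v_i)_1 · z_i(0) · e^{λ_i t} (row 1 of V times the modal terms).
x_1(0.8) = 1·8·e^{-5·0.8} + 3·(-2)·e^{-3·0.8} + 0·7·e^{-1·0.8} = 8·0.018316 + (-6)·0.090718 + 0·0.449329 = -0.3978.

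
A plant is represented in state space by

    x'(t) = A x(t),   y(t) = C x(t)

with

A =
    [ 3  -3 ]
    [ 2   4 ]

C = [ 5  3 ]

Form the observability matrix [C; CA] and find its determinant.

CA = [[21, -3]]
Observability matrix O = [C; CA] = [[5, 3], [21, -3]]
det(O) = 5·(-3) - 3·21 = -15 - 63 = -78
Since det(O) ≠ 0, rank(O) = 2 and the system is completely observable.

-78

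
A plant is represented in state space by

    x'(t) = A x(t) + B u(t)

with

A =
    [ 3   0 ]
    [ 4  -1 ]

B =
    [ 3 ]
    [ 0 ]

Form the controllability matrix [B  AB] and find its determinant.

AB = [[9], [12]]
Controllability matrix C = [B  AB] = [[3, 9], [0, 12]]
det(C) = 3·12 - 9·0 = 36 - 0 = 36
Since det(C) ≠ 0, rank(C) = 2 and the system is completely controllable.

36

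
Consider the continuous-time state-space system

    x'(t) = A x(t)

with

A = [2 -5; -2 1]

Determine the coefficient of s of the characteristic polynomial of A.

For a 2×2 matrix, det(sI - A) = s^2 - (tr A)s + det A.
tr A = 3, det A = -8.
So p(s) = s^2 - 3s - 8.
The coefficient of s is -3.

-3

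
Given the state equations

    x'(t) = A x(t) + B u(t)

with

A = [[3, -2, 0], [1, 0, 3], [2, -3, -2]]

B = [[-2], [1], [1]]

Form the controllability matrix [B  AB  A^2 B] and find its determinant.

1164

AB = [[-8], [1], [-9]]
A^2B = [[-26], [-35], [-1]]
Controllability matrix C = [B  AB  A^2B] = [[-2, -8, -26], [1, 1, -35], [1, -9, -1]]
Expanding along the first row, det(C) = (-2)·(1·(-1) - (-35)·(-9)) - (-8)·(1·(-1) - (-35)·1) + (-26)·(1·(-9) - 1·1) = (-2)·(-316) - (-8)·34 + (-26)·(-10) = 1164
Since det(C) ≠ 0, rank(C) = 3 and the system is completely controllable.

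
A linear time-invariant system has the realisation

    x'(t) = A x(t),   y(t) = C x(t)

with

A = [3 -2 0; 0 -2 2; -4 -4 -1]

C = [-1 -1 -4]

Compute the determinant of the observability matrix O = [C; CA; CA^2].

5852

CA = [[13, 20, 2]]
CA^2 = [[31, -74, 38]]
Observability matrix O = [C; CA; CA^2] = [[-1, -1, -4], [13, 20, 2], [31, -74, 38]]
Expanding along the first row, det(O) = (-1)·(20·38 - 2·(-74)) - (-1)·(13·38 - 2·31) + (-4)·(13·(-74) - 20·31) = (-1)·908 - (-1)·432 + (-4)·(-1582) = 5852
Since det(O) ≠ 0, rank(O) = 3 and the system is completely observable.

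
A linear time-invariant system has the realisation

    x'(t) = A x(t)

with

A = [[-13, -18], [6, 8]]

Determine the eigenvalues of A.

-4, -1

det(sI - A) = s^2 - (tr A)s + det A, with tr A = (-13) + 8 = -5 and det A = (-13)·8 - (-18)·6 = -104 - (-108) = 4.
So p(s) = det(sI - A) = s^2 + 5s + 4.
Factor s^2 + 5s + 4: two numbers with sum -5 and product 4 are -1 and -4, so s^2 + 5s + 4 = (s + 1)(s + 4).
Hence p(s) = (s + 1) (s + 4), with roots -4, -1.
All eigenvalues have negative real part, so the system is asymptotically stable.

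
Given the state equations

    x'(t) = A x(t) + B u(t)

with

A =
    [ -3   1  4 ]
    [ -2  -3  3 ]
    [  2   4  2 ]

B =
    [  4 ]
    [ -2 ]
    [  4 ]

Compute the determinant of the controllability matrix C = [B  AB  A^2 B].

AB = [[2], [10], [8]]
A^2B = [[36], [-10], [60]]
Controllability matrix C = [B  AB  A^2B] = [[4, 2, 36], [-2, 10, -10], [4, 8, 60]]
Expanding along the first row, det(C) = 4·(10·60 - (-10)·8) - 2·((-2)·60 - (-10)·4) + 36·((-2)·8 - 10·4) = 4·680 - 2·(-80) + 36·(-56) = 864
Since det(C) ≠ 0, rank(C) = 3 and the system is completely controllable.

864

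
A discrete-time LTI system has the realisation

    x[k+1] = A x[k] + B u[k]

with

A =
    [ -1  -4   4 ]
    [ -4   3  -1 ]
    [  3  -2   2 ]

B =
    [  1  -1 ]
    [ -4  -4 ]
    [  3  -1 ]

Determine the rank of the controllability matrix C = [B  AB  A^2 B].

AB = [[27, 13], [-19, -7], [17, 3]]
A^2B = [[117, 27], [-182, -76], [153, 59]]
Controllability matrix C = [B  AB  A^2B] = [[1, -1, 27, 13, 117, 27], [-4, -4, -19, -7, -182, -76], [3, -1, 17, 3, 153, 59]]
Take the 3×3 submatrix of C formed by columns 1, 2, 3: [[1, -1, 27], [-4, -4, -19], [3, -1, 17]]. Its determinant is 1·((-4)·17 - (-19)·(-1)) - (-1)·((-4)·17 - (-19)·3) + 27·((-4)·(-1) - (-4)·3) = 1·(-87) - (-1)·(-11) + 27·16 = 334 ≠ 0.
So rank(C) ≥ 3; since C has 3 rows, rank(C) = 3.
rank(C) = 3 = n, so the pair (A, B) is completely controllable.

3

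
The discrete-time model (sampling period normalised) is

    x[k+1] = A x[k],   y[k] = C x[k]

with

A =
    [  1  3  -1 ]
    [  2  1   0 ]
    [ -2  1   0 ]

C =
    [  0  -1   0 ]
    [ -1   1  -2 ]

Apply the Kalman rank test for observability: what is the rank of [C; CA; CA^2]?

3

CA = [[-2, -1, 0], [5, -4, 1]]
CA^2 = [[-4, -7, 2], [-5, 12, -5]]
Observability matrix O = [C; CA; CA^2] = [[0, -1, 0], [-1, 1, -2], [-2, -1, 0], [5, -4, 1], [-4, -7, 2], [-5, 12, -5]]
Take the 3×3 submatrix of O formed by rows 1, 2, 3: [[0, -1, 0], [-1, 1, -2], [-2, -1, 0]]. Its determinant is 0·(1·0 - (-2)·(-1)) - (-1)·((-1)·0 - (-2)·(-2)) + 0·((-1)·(-1) - 1·(-2)) = 0·(-2) - (-1)·(-4) + 0·3 = -4 ≠ 0.
So rank(O) ≥ 3; since O has 3 columns, rank(O) = 3.
rank(O) = 3 = n, so the pair (A, C) is completely observable.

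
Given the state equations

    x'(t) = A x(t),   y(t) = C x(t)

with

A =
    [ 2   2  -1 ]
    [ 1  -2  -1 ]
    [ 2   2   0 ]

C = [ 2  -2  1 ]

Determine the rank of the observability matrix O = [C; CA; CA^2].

3

CA = [[4, 10, 0]]
CA^2 = [[18, -12, -14]]
Observability matrix O = [C; CA; CA^2] = [[2, -2, 1], [4, 10, 0], [18, -12, -14]]
det(O) = 2·(10·(-14) - 0·(-12)) - (-2)·(4·(-14) - 0·18) + 1·(4·(-12) - 10·18) = 2·(-140) - (-2)·(-56) + 1·(-228) = -620 ≠ 0, so rank(O) = 3.
rank(O) = 3 = n, so the pair (A, C) is completely observable.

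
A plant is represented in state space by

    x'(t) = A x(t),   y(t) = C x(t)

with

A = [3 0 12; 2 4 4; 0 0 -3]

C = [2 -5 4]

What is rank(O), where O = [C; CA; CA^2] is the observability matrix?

CA = [[-4, -20, -8]]
CA^2 = [[-52, -80, -104]]
Observability matrix O = [C; CA; CA^2] = [[2, -5, 4], [-4, -20, -8], [-52, -80, -104]]
The columns c1, c2, c3 of O are linearly dependent: -2·c1 + c3 = 0 (check each entry), so rank(O) ≤ 2.
The 2×2 minor from rows 1, 2, columns 1, 2 is 2·(-20) - (-5)·(-4) = -40 - 20 = -60 ≠ 0, so rank(O) = 2.
rank(O) = 2 < n = 3, so the pair (A, C) is not completely observable.

2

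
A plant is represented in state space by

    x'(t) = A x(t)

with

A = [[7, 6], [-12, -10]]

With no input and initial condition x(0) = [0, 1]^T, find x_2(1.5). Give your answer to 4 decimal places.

det(sI - A) = s^2 - (tr A)s + det A, with tr A = 7 + (-10) = -3 and det A = 7·(-10) - 6·(-12) = -70 - (-72) = 2.
So p(s) = det(sI - A) = s^2 + 3s + 2.
Factor s^2 + 3s + 2: two numbers with sum -3 and product 2 are -1 and -2, so s^2 + 3s + 2 = (s + 1)(s + 2).
Hence p(s) = (s + 1) (s + 2), with roots -2, -1.
The eigenvalues -2, -1 are distinct and real, so A is diagonalisable and x(t) = e^{At} x(0) = V diag(e^{λ_i t}) V^{-1} x(0), where the columns of V are the eigenvectors.
λ = -2: A - (-2)I = [[9, 6], [-12, -8]]. Row 1 gives 9·v1 + 6·v2 = 0, so take v_1 = [2, -3]^T.
λ = -1: A - (-1)I = [[8, 6], [-12, -9]]. Row 1 gives 8·v1 + 6·v2 = 0, so take v_2 = [-3, 4]^T.
V = [v_1 v_2] = [[2, -3], [-3, 4]] has det V = -1, so V^{-1} = adj(V)/det V = [[-4, -3], [-3, -2]].
Modal coordinates z(0) = V^{-1} x(0): (-4)·0 + (-3)·1 = -3; (-3)·0 + (-2)·1 = -2; so z(0) = [-3, -2]^T.
x_2(t) = Σ_i (v_i)_2 · z_i(0) · e^{λ_i t} (row 2 of V times the modal terms).
x_2(1.5) = (-3)·(-3)·e^{-2·1.5} + 4·(-2)·e^{-1·1.5} = 9·0.049787 + (-8)·0.223130 = -1.3370.

-1.3370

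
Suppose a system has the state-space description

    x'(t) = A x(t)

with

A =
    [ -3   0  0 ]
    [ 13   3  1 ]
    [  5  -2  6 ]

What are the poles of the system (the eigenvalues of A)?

det(sI - A) = s^3 - (tr A)s^2 + (M11 + M22 + M33)s - det A, where Mii is the 2×2 principal minor of A obtained by deleting row i and column i.
tr A = (-3) + 3 + 6 = 6; M11 = 3·6 - 1·(-2) = 18 - (-2) = 20; M22 = (-3)·6 - 0·5 = -18 - 0 = -18; M33 = (-3)·3 - 0·13 = -9 - 0 = -9; sum of minors = -7.
det A = (-3)·(3·6 - 1·(-2)) - 0·(13·6 - 1·5) + 0·(13·(-2) - 3·5) = (-3)·20 - 0·73 + 0·(-41) = -60.
So p(s) = det(sI - A) = s^3 - 6s^2 - 7s + 60.
Rational-root test: any integer root divides 60. Testing small divisors, s = -3 works: p(-3) = -27 + (-54) + 21 + 60 = 0, so (s + 3) is a factor.
Dividing, p(s) = (s + 3)(s^2 - 9s + 20).
Factor s^2 - 9s + 20: two numbers with sum 9 and product 20 are 5 and 4, so s^2 - 9s + 20 = (s - 5)(s - 4).
Hence p(s) = (s - 5) (s - 4) (s + 3), with roots -3, 4, 5.
At least one eigenvalue has non-negative real part, so the system is not asymptotically stable.

-3, 4, 5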